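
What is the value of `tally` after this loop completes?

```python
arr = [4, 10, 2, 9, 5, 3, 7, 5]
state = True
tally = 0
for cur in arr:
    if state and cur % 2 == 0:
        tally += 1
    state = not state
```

Count even values at even positions
`tally` takes the values: 0 → 1 → 2

Answer: 2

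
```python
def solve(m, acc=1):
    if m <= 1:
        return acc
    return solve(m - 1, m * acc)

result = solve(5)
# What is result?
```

Accumulator trace (n, acc): (5, 1) -> (4, 5) -> (3, 20) -> (2, 60) -> (1, 120) -> return 120

Answer: 120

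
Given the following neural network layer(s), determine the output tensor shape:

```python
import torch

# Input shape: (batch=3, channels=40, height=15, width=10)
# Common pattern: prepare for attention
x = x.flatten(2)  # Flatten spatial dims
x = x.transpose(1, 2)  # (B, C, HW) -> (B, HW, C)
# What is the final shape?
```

Input: (3, 40, 15, 10) -> after flatten(2): (3, 40, 150) -> Output: (3, 150, 40)

Answer: (3, 150, 40)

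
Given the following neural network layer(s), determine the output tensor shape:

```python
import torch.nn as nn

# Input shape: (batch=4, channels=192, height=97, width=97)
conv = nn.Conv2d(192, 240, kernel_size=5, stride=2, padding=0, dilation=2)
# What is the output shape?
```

Input: (4, 192, 97, 97) -> Output: (4, 240, 45, 45)

Answer: (4, 240, 45, 45)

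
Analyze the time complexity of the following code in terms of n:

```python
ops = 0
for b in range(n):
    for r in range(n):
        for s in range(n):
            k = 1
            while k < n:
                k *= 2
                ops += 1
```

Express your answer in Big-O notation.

Each loop level contributes: n × n × n × log n. Multiplying the contributions gives O(n^3 log n).

Answer: O(n^3 log n)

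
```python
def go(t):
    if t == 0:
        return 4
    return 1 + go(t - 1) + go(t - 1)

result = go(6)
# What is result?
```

go(t) = 1 + 2·go(t-1), go(0)=4. Closed form: (4+1)·2^6 - 1 = 319.

Answer: 319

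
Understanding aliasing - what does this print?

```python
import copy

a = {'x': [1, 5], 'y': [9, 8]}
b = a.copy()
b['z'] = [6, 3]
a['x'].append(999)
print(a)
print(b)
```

Key concept: shallow copy of dict with mutable values.
Step by step:
`a = {'x': [1, 5], 'y': [9, 8]}` → a = {'x': [1, 5], 'y': [9, 8]}
`b = a.copy()` → b = {'x': [1, 5], 'y': [9, 8]}
`b['z'] = [6, 3]` → b = {'x': [1, 5], 'y': [9, 8], 'z': [6, 3]}
`a['x'].append(999)` → a = {'x': [1, 5, 999], 'y': [9, 8]}; b = {'x': [1, 5, 999], 'y': [9, 8], 'z': [6, 3]}
`print(a)` → prints {'x': [1, 5, 999], 'y': [9, 8]}
`print(b)` → prints {'x': [1, 5, 999], 'y': [9, 8], 'z': [6, 3]}

Answer:
{'x': [1, 5, 999], 'y': [9, 8]}
{'x': [1, 5, 999], 'y': [9, 8], 'z': [6, 3]}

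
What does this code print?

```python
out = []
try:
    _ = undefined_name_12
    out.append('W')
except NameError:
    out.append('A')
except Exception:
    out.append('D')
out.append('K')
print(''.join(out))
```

Execution trace: 'A' (except NameError) → 'K' (after the try/except). Output: AK

Answer: AK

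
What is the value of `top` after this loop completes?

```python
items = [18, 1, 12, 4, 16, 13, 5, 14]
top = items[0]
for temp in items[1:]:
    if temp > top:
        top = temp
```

Maximum of [18, 1, 12, 4, 16, 13, 5, 14]
`top` takes the values: 18

Answer: 18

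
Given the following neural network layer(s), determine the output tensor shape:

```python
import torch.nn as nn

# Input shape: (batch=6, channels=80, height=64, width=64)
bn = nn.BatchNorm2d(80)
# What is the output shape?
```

Input: (6, 80, 64, 64) -> Output: (6, 80, 64, 64)

Answer: (6, 80, 64, 64)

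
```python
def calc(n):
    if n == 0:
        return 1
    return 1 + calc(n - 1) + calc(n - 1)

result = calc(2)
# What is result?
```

calc(n) = 1 + 2·calc(n-1), calc(0)=1. Closed form: (1+1)·2^2 - 1 = 7.

Answer: 7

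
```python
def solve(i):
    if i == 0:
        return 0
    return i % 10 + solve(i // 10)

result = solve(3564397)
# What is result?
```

Sum of digits of 3564397: 7 + 9 + 3 + 4 + 6 + 5 + 3 = 37

Answer: 37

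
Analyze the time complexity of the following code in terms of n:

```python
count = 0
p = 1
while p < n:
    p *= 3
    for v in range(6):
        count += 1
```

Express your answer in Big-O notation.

Each loop level contributes: log n × 1. Multiplying the contributions gives O(log n).

Answer: O(log n)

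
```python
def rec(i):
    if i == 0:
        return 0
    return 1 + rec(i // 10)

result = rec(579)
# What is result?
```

Count of digits of 579: 3

Answer: 3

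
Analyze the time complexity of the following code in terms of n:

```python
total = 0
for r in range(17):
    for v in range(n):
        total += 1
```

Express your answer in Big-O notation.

Each loop level contributes: 1 × n. Multiplying the contributions gives O(n).

Answer: O(n)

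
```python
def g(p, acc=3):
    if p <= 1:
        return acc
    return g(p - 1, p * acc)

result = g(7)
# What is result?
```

Accumulator trace (n, acc): (7, 3) -> (6, 21) -> (5, 126) -> (4, 630) -> (3, 2520) -> (2, 7560) -> (1, 15120) -> return 15120

Answer: 15120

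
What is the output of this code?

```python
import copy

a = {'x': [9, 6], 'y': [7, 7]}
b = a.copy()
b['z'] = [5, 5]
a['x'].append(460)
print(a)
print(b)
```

Key concept: shallow copy of dict with mutable values.
Step by step:
`a = {'x': [9, 6], 'y': [7, 7]}` → a = {'x': [9, 6], 'y': [7, 7]}
`b = a.copy()` → b = {'x': [9, 6], 'y': [7, 7]}
`b['z'] = [5, 5]` → b = {'x': [9, 6], 'y': [7, 7], 'z': [5, 5]}
`a['x'].append(460)` → a = {'x': [9, 6, 460], 'y': [7, 7]}; b = {'x': [9, 6, 460], 'y': [7, 7], 'z': [5, 5]}
`print(a)` → prints {'x': [9, 6, 460], 'y': [7, 7]}
`print(b)` → prints {'x': [9, 6, 460], 'y': [7, 7], 'z': [5, 5]}

Answer:
{'x': [9, 6, 460], 'y': [7, 7]}
{'x': [9, 6, 460], 'y': [7, 7], 'z': [5, 5]}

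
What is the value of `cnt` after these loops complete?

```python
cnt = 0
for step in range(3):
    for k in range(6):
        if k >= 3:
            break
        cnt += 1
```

Inner breaks at 3, outer runs 3 times
`cnt` takes the values: 0 → 1 → 2 → 3 → 4 → 5 → 6 → 7 → 8 → 9

Answer: 9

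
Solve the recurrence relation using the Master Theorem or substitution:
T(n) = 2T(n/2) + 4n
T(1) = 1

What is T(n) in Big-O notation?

By Master Theorem: a=2, b=2, f(n)=4n. Since log_2(2) = 1 and f(n) = Θ(n^1), Case 2 applies. T(n) = O(n log n).

Answer: O(n log n)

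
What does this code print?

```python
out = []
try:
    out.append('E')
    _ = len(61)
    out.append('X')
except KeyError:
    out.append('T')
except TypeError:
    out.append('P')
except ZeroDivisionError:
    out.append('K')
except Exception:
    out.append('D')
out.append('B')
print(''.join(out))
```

Execution trace: 'E' (try body) → 'P' (except TypeError) → 'B' (after the try/except). Output: EPB

Answer: EPB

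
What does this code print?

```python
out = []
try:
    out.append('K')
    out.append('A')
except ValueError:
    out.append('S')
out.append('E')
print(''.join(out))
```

Execution trace: 'K' (try body) → 'A' (try body, no exception) → 'E' (after the try/except). Output: KAE

Answer: KAE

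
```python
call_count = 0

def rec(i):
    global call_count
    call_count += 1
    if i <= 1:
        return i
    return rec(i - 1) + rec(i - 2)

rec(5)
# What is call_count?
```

Calls(i) = 1 + Calls(i-1) + Calls(i-2); Calls(0)=Calls(1)=1. For i=5 this gives 15.

Answer: 15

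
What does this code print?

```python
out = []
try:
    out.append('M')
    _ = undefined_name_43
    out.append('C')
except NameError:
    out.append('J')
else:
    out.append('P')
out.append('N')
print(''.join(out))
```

Execution trace: 'M' (try body) → 'J' (except NameError) → 'N' (after the try/except). Output: MJN

Answer: MJN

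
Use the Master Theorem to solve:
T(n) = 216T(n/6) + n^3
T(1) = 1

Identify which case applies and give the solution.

a=216, b=6, f(n)=n^3. log_6(216) = 3. Since c=3 = 3, Case 2 applies: T(n) = Θ(n^log_b(a) · log n) = O(n^3 log n).

Answer: O(n^3 log n) - Case 2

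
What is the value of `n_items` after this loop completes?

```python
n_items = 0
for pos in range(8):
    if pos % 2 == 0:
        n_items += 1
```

Count numbers divisible by 2 in range(8)
`n_items` takes the values: 0 → 1 → 2 → 3 → 4

Answer: 4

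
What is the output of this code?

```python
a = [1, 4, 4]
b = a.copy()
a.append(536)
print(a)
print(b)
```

Key concept: list.copy() creates independent copy.
Step by step:
`a = [1, 4, 4]` → a = [1, 4, 4]
`b = a.copy()` → b = [1, 4, 4]
`a.append(536)` → a = [1, 4, 4, 536]
`print(a)` → prints [1, 4, 4, 536]
`print(b)` → prints [1, 4, 4]

Answer:
[1, 4, 4, 536]
[1, 4, 4]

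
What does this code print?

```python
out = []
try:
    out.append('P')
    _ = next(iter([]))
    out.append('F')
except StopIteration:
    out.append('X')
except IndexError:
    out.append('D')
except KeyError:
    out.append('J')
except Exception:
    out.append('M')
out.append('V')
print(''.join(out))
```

Execution trace: 'P' (try body) → 'X' (except StopIteration) → 'V' (after the try/except). Output: PXV

Answer: PXV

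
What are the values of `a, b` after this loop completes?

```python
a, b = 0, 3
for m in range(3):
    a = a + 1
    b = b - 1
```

a goes 0→3, b goes 3→0
`a, b` takes the values: (0, 3) → (1, 3) → (1, 2) → (2, 2) → (2, 1) → (3, 1) → (3, 0)

Answer: 3, 0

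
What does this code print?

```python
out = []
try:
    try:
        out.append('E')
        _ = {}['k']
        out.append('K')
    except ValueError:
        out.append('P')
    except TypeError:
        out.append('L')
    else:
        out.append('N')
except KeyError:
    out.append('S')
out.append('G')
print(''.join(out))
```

Execution trace: 'E' (try body) → 'S' (outer except KeyError) → 'G' (after the try/except). Output: ESG

Answer: ESG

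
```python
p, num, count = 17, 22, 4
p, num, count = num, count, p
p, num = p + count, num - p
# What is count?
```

Trace:
`p, num, count = 17, 22, 4` → p = 17; num = 22; count = 4
`p, num, count = num, count, p` → p = 22; num = 4; count = 17
`p, num = p + count, num - p` → p = 39; num = -18
So count = 17

Answer: 17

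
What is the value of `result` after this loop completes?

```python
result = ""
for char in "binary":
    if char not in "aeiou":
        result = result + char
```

Remove vowels from 'binary'
`result` takes the values: "" → "b" → "bn" → "bnr" → "bnry"

Answer: "bnry"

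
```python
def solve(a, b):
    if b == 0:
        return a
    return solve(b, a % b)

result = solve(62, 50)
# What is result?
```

solve(62, 50) -> solve(50, 12) -> solve(12, 2) -> solve(2, 0) -> 2

Answer: 2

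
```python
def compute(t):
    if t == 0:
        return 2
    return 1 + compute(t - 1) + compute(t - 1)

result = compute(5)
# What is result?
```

compute(t) = 1 + 2·compute(t-1), compute(0)=2. Closed form: (2+1)·2^5 - 1 = 95.

Answer: 95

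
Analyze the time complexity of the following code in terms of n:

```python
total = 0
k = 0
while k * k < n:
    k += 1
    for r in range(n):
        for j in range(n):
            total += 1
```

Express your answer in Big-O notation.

Each loop level contributes: √n × n × n. Multiplying the contributions gives O(n^2√n).

Answer: O(n^2√n)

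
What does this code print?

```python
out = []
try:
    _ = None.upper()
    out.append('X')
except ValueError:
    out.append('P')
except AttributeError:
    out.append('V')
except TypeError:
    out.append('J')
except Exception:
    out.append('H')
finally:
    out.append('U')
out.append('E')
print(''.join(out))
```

Execution trace: 'V' (except AttributeError) → 'U' (finally) → 'E' (after the try/except). Output: VUE

Answer: VUE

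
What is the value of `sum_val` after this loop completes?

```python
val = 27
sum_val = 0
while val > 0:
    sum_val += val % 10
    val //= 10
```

Sum digits of 27
`sum_val` takes the values: 0 → 7 → 9

Answer: 9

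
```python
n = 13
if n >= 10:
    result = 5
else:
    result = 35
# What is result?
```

Trace:
`n = 13` → n = 13
`if n >= 10: ...` → n >= 10 is True → result = 5
So result = 5

Answer: 5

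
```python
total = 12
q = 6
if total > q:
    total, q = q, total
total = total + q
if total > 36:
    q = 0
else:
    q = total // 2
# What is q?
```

Trace:
`total = 12` → total = 12
`q = 6` → q = 6
`if total > q: ...` → total > q is True → total = 6; q = 12
`total = total + q` → total = 18
`if total > 36: ...` → total > 36 is False, take else branch → q = 9
So q = 9

Answer: 9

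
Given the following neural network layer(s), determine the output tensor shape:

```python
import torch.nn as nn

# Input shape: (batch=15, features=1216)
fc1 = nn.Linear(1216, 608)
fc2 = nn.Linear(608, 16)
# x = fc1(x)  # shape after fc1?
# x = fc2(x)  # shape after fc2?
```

Input: (15, 1216) -> after fc1: (15, 608) -> Output: (15, 16)

Answer: (15, 16)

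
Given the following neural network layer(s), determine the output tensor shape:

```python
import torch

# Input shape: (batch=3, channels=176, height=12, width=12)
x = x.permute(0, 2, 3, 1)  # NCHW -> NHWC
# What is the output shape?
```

Input: (3, 176, 12, 12) -> Output: (3, 12, 12, 176)

Answer: (3, 12, 12, 176)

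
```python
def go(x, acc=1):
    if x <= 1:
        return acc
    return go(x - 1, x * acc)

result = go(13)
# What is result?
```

Accumulator trace (n, acc): (13, 1) -> (12, 13) -> (11, 156) -> (10, 1716) -> (9, 17160) -> (8, 154440) -> (7, 1235520) -> (6, 8648640) -> (5, 51891840) -> (4, 259459200) -> (3, 1037836800) -> (2, 3113510400) -> (1, 6227020800) -> return 6227020800

Answer: 6227020800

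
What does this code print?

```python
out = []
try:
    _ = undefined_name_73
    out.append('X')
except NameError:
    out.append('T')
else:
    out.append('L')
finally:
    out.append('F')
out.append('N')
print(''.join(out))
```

Execution trace: 'T' (except NameError) → 'F' (finally) → 'N' (after the try/except). Output: TFN

Answer: TFN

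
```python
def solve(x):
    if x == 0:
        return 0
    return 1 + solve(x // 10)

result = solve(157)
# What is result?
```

Count of digits of 157: 3

Answer: 3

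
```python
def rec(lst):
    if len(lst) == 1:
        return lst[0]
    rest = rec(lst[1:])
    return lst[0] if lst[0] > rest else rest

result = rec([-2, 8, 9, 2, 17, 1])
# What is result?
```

Recursive max over [-2, 8, 9, 2, 17, 1] = 17

Answer: 17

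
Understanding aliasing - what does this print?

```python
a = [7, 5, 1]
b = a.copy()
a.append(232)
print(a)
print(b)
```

Key concept: list.copy() creates independent copy.
Step by step:
`a = [7, 5, 1]` → a = [7, 5, 1]
`b = a.copy()` → b = [7, 5, 1]
`a.append(232)` → a = [7, 5, 1, 232]
`print(a)` → prints [7, 5, 1, 232]
`print(b)` → prints [7, 5, 1]

Answer:
[7, 5, 1, 232]
[7, 5, 1]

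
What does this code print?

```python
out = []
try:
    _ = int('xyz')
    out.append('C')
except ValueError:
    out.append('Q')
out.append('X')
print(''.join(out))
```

Execution trace: 'Q' (except ValueError) → 'X' (after the try/except). Output: QX

Answer: QX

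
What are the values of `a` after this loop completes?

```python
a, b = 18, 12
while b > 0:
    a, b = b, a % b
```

GCD of 18 and 12
`a` takes the values: 18 → 12 → 6

Answer: 6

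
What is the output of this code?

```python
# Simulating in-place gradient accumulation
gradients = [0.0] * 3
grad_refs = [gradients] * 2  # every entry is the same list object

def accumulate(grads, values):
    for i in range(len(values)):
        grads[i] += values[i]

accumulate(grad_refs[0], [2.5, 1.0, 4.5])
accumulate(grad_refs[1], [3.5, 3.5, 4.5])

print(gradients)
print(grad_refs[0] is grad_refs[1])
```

Key concept: gradient accumulation aliasing.
Step by step:
`gradients = [0.0] * 3` → gradients = [0.0, 0.0, 0.0]
`grad_refs = [gradients] * 2` → grad_refs = [[0.0, 0.0, 0.0], [0.0, 0.0, 0.0]]
`accumulate(grad_refs[0], [2.5, 1.0, 4.5])` → gradients = [2.5, 1.0, 4.5]; grad_refs = [[2.5, 1.0, 4.5], [2.5, 1.0, 4.5]]
`accumulate(grad_refs[1], [3.5, 3.5, 4.5])` → gradients = [6.0, 4.5, 9.0]; grad_refs = [[6.0, 4.5, 9.0], [6.0, 4.5, 9.0]]
`print(gradients)` → prints [6.0, 4.5, 9.0]
`print(grad_refs[0] is grad_refs[1])` → prints True

Answer:
[6.0, 4.5, 9.0]
True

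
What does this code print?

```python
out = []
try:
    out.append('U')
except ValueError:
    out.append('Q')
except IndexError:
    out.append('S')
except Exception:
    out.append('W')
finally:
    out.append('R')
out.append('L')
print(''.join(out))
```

Execution trace: 'U' (try body, no exception) → 'R' (finally) → 'L' (after the try/except). Output: URL

Answer: URL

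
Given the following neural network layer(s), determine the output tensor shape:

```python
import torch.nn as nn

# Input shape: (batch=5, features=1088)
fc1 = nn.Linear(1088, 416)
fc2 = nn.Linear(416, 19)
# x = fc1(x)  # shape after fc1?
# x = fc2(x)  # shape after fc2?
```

Input: (5, 1088) -> after fc1: (5, 416) -> Output: (5, 19)

Answer: (5, 19)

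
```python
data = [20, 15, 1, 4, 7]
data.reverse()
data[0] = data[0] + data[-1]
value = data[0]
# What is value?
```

Trace:
`data = [20, 15, 1, 4, 7]` → data = [20, 15, 1, 4, 7]
`data.reverse()` → data = [7, 4, 1, 15, 20]
`data[0] = data[0] + data[-1]` → data = [27, 4, 1, 15, 20]
`value = data[0]` → value = 27
So value = 27

Answer: 27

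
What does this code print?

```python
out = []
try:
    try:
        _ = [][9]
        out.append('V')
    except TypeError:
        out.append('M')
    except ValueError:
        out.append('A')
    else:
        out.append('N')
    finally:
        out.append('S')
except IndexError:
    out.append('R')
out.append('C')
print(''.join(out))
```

Execution trace: 'S' (inner finally) → 'R' (outer except IndexError) → 'C' (after the try/except). Output: SRC

Answer: SRC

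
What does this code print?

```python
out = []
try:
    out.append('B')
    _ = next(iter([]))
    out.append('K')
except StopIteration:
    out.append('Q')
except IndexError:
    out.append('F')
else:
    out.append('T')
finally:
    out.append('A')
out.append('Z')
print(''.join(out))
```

Execution trace: 'B' (try body) → 'Q' (except StopIteration) → 'A' (finally) → 'Z' (after the try/except). Output: BQAZ

Answer: BQAZ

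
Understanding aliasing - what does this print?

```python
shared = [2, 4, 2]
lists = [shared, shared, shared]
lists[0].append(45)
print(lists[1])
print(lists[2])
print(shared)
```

Key concept: list of same reference.
Step by step:
`shared = [2, 4, 2]` → shared = [2, 4, 2]
`lists = [shared, shared, shared]` → lists = [[2, 4, 2], [2, 4, 2], [2, 4, 2]]
`lists[0].append(45)` → shared = [2, 4, 2, 45]; lists = [[2, 4, 2, 45], [2, 4, 2, 45], [2, 4, 2, 45]]
`print(lists[1])` → prints [2, 4, 2, 45]
`print(lists[2])` → prints [2, 4, 2, 45]
`print(shared)` → prints [2, 4, 2, 45]

Answer:
[2, 4, 2, 45]
[2, 4, 2, 45]
[2, 4, 2, 45]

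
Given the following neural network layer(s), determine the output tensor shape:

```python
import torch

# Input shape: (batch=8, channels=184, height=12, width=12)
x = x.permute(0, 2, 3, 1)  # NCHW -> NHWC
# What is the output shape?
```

Input: (8, 184, 12, 12) -> Output: (8, 12, 12, 184)

Answer: (8, 12, 12, 184)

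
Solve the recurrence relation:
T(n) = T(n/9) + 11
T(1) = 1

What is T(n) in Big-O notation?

Each step divides n by 9 and adds 11. After log_9(n) steps we reach T(1)=1. So T(n) = 11·log_9(n) + 1 = O(log n).

Answer: O(log n)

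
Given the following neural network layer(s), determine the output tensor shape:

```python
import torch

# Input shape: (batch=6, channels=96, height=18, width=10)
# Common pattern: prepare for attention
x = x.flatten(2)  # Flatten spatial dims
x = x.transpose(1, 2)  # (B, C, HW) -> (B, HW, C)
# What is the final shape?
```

Input: (6, 96, 18, 10) -> after flatten(2): (6, 96, 180) -> Output: (6, 180, 96)

Answer: (6, 180, 96)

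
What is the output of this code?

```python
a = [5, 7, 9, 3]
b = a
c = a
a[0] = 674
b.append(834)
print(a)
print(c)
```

Key concept: multiple aliases.
Step by step:
`a = [5, 7, 9, 3]` → a = [5, 7, 9, 3]
`b = a` → b = [5, 7, 9, 3] (same object as a)
`c = a` → c = [5, 7, 9, 3] (same object as a, b)
`a[0] = 674` → a = [674, 7, 9, 3] (same object as b, c); b = [674, 7, 9, 3] (same object as a, c); c = [674, 7, 9, 3] (same object as a, b)
`b.append(834)` → a = [674, 7, 9, 3, 834] (same object as b, c); b = [674, 7, 9, 3, 834] (same object as a, c); c = [674, 7, 9, 3, 834] (same object as a, b)
`print(a)` → prints [674, 7, 9, 3, 834]
`print(c)` → prints [674, 7, 9, 3, 834]

Answer:
[674, 7, 9, 3, 834]
[674, 7, 9, 3, 834]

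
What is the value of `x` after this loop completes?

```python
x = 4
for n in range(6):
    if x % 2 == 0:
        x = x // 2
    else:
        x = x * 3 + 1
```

Collatz-style transformation from 4
`x` takes the values: 4 → 2 → 1 → 4 → 2 → 1 → 4

Answer: 4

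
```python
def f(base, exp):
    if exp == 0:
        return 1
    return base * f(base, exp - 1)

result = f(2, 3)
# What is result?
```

f(2, 3) = 2 * 2 * 2 = 8

Answer: 8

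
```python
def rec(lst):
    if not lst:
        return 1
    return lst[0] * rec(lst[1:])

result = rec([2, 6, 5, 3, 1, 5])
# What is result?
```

Product over [2, 6, 5, 3, 1, 5] = 2 * 6 * 5 * 3 * 1 * 5 = 900

Answer: 900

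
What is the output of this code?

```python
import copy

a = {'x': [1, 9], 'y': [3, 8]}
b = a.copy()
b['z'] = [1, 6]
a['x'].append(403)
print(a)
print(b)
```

Key concept: shallow copy of dict with mutable values.
Step by step:
`a = {'x': [1, 9], 'y': [3, 8]}` → a = {'x': [1, 9], 'y': [3, 8]}
`b = a.copy()` → b = {'x': [1, 9], 'y': [3, 8]}
`b['z'] = [1, 6]` → b = {'x': [1, 9], 'y': [3, 8], 'z': [1, 6]}
`a['x'].append(403)` → a = {'x': [1, 9, 403], 'y': [3, 8]}; b = {'x': [1, 9, 403], 'y': [3, 8], 'z': [1, 6]}
`print(a)` → prints {'x': [1, 9, 403], 'y': [3, 8]}
`print(b)` → prints {'x': [1, 9, 403], 'y': [3, 8], 'z': [1, 6]}

Answer:
{'x': [1, 9, 403], 'y': [3, 8]}
{'x': [1, 9, 403], 'y': [3, 8], 'z': [1, 6]}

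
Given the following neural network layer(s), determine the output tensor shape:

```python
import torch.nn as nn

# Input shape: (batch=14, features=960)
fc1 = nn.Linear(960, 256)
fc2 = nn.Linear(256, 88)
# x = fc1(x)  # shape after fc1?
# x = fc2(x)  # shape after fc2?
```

Input: (14, 960) -> after fc1: (14, 256) -> Output: (14, 88)

Answer: (14, 88)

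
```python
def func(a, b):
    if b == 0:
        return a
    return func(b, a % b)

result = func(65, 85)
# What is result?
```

func(65, 85) -> func(85, 65) -> func(65, 20) -> func(20, 5) -> func(5, 0) -> 5

Answer: 5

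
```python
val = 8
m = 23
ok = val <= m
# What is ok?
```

Trace:
`val = 8` → val = 8
`m = 23` → m = 23
`ok = val <= m` → ok = True
So ok = True

Answer: True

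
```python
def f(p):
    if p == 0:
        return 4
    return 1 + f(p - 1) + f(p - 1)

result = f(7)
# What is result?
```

f(p) = 1 + 2·f(p-1), f(0)=4. Closed form: (4+1)·2^7 - 1 = 639.

Answer: 639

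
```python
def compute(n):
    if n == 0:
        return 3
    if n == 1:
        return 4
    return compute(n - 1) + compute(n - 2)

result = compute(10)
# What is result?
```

Build up from base cases: compute(0)=3, compute(1)=4, compute(2)=7, compute(3)=11, compute(4)=18, compute(5)=29, compute(6)=47, ..., compute(10)=322

Answer: 322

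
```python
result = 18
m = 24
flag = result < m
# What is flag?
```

Trace:
`result = 18` → result = 18
`m = 24` → m = 24
`flag = result < m` → flag = True
So flag = True

Answer: True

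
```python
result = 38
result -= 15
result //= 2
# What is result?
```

Trace:
`result = 38` → result = 38
`result -= 15` → result = 23
`result //= 2` → result = 11
So result = 11

Answer: 11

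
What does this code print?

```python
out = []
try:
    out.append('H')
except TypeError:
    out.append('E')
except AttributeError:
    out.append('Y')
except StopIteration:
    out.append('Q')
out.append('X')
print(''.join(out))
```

Execution trace: 'H' (try body, no exception) → 'X' (after the try/except). Output: HX

Answer: HX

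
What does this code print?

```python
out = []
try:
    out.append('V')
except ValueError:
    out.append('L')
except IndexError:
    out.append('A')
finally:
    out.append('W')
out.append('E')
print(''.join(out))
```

Execution trace: 'V' (try body, no exception) → 'W' (finally) → 'E' (after the try/except). Output: VWE

Answer: VWE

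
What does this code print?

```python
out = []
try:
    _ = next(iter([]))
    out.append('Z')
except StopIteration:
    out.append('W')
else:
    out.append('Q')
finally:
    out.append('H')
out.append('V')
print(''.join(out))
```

Execution trace: 'W' (except StopIteration) → 'H' (finally) → 'V' (after the try/except). Output: WHV

Answer: WHV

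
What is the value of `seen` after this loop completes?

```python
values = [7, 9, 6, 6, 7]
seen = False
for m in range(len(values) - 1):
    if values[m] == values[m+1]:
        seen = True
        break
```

Check consecutive duplicates in [7, 9, 6, 6, 7]
`seen` takes the values: False → True

Answer: True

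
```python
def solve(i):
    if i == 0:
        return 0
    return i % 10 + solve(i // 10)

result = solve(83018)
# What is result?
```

Sum of digits of 83018: 8 + 1 + 0 + 3 + 8 = 20

Answer: 20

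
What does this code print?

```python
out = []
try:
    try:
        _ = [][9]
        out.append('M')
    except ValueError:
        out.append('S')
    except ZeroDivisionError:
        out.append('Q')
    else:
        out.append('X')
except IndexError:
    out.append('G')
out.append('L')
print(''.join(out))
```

Execution trace: 'G' (outer except IndexError) → 'L' (after the try/except). Output: GL

Answer: GL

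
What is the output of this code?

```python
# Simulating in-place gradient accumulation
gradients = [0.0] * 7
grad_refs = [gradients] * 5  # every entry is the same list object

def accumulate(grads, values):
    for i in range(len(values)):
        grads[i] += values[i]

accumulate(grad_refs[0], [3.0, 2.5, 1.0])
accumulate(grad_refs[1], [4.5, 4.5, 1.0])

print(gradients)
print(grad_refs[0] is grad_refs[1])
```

Key concept: gradient accumulation aliasing.
Step by step:
`gradients = [0.0] * 7` → gradients = [0.0, 0.0, 0.0, 0.0, 0.0, 0.0, 0.0]
`grad_refs = [gradients] * 5` → grad_refs = [[0.0, 0.0, 0.0, 0.0, 0.0, 0.0, 0.0], [0.0, 0.0, 0.0, 0.0, 0.0, 0.0, 0.0], [0.0, 0.0, 0.0, 0.0, 0.0, 0.0, 0.0], [0.0, 0.0, 0.0, 0.0, 0.0, 0.0, 0.0], [0.0, 0.0, 0.0, 0.0, 0.0, 0.0, 0.0]]
`accumulate(grad_refs[0], [3.0, 2.5, 1.0])` → gradients = [3.0, 2.5, 1.0, 0.0, 0.0, 0.0, 0.0]; grad_refs = [[3.0, 2.5, 1.0, 0.0, 0.0, 0.0, 0.0], [3.0, 2.5, 1.0, 0.0, 0.0, 0.0, 0.0], [3.0, 2.5, 1.0, 0.0, 0.0, 0.0, 0.0], [3.0, 2.5, 1.0, 0.0, 0.0, 0.0, 0.0], [3.0, 2.5, 1.0, 0.0, 0.0, 0.0, 0.0]]
`accumulate(grad_refs[1], [4.5, 4.5, 1.0])` → gradients = [7.5, 7.0, 2.0, 0.0, 0.0, 0.0, 0.0]; grad_refs = [[7.5, 7.0, 2.0, 0.0, 0.0, 0.0, 0.0], [7.5, 7.0, 2.0, 0.0, 0.0, 0.0, 0.0], [7.5, 7.0, 2.0, 0.0, 0.0, 0.0, 0.0], [7.5, 7.0, 2.0, 0.0, 0.0, 0.0, 0.0], [7.5, 7.0, 2.0, 0.0, 0.0, 0.0, 0.0]]
`print(gradients)` → prints [7.5, 7.0, 2.0, 0.0, 0.0, 0.0, 0.0]
`print(grad_refs[0] is grad_refs[1])` → prints True

Answer:
[7.5, 7.0, 2.0, 0.0, 0.0, 0.0, 0.0]
True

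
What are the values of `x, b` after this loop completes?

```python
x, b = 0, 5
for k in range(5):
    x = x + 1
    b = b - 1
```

x goes 0→5, b goes 5→0
`x, b` takes the values: (0, 5) → (1, 5) → (1, 4) → (2, 4) → (2, 3) → (3, 3) → (3, 2) → (4, 2) → (4, 1) → (5, 1) → (5, 0)

Answer: 5, 0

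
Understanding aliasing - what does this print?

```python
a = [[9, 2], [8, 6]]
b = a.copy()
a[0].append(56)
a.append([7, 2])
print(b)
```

Key concept: shallow copy with nested lists.
Step by step:
`a = [[9, 2], [8, 6]]` → a = [[9, 2], [8, 6]]
`b = a.copy()` → b = [[9, 2], [8, 6]]
`a[0].append(56)` → a = [[9, 2, 56], [8, 6]]; b = [[9, 2, 56], [8, 6]]
`a.append([7, 2])` → a = [[9, 2, 56], [8, 6], [7, 2]]
`print(b)` → prints [[9, 2, 56], [8, 6]]

Answer: [[9, 2, 56], [8, 6]]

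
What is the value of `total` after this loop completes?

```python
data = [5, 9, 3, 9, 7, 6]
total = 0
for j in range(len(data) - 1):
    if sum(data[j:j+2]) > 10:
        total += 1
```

Count windows with sum > 10
`total` takes the values: 0 → 1 → 2 → 3 → 4 → 5

Answer: 5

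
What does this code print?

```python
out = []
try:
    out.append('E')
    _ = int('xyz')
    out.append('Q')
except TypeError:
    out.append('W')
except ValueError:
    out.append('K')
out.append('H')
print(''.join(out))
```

Execution trace: 'E' (try body) → 'K' (except ValueError) → 'H' (after the try/except). Output: EKH

Answer: EKH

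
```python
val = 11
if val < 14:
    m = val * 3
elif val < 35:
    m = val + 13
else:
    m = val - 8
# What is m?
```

Trace:
`val = 11` → val = 11
`if val < 14: ...` → val < 14 is True → m = 33
So m = 33

Answer: 33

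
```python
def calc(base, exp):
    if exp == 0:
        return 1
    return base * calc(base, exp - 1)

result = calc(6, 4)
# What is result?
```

calc(6, 4) = 6 * 6 * 6 * 6 = 1296

Answer: 1296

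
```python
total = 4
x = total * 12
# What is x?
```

Trace:
`total = 4` → total = 4
`x = total * 12` → x = 48
So x = 48

Answer: 48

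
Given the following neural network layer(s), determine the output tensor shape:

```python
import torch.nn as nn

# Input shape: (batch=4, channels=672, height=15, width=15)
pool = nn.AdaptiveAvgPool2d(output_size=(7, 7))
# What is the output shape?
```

Input: (4, 672, 15, 15) -> Output: (4, 672, 7, 7)

Answer: (4, 672, 7, 7)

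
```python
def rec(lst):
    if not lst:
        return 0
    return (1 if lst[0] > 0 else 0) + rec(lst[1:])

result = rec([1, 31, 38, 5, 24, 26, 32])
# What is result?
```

Count of positive elements in [1, 31, 38, 5, 24, 26, 32] = 7

Answer: 7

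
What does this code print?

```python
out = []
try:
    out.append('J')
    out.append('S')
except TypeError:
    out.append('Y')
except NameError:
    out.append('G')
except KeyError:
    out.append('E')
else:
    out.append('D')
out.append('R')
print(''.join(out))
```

Execution trace: 'J' (try body) → 'S' (try body, no exception) → 'D' (else) → 'R' (after the try/except). Output: JSDR

Answer: JSDR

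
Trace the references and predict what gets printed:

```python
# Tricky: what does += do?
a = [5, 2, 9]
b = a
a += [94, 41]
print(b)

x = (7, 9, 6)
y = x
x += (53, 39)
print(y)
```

Key concept: += behavior differs for mutable vs immutable.
Step by step:
`a = [5, 2, 9]` → a = [5, 2, 9]
`b = a` → b = [5, 2, 9] (same object as a)
`a += [94, 41]` → a = [5, 2, 9, 94, 41] (same object as b); b = [5, 2, 9, 94, 41] (same object as a)
`print(b)` → prints [5, 2, 9, 94, 41]
`x = (7, 9, 6)` → x = (7, 9, 6)
`y = x` → y = (7, 9, 6)
`x += (53, 39)` → x = (7, 9, 6, 53, 39)
`print(y)` → prints (7, 9, 6)

Answer:
[5, 2, 9, 94, 41]
(7, 9, 6)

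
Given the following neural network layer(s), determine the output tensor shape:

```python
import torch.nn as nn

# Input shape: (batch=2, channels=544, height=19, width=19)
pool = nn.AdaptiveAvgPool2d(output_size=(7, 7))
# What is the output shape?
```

Input: (2, 544, 19, 19) -> Output: (2, 544, 7, 7)

Answer: (2, 544, 7, 7)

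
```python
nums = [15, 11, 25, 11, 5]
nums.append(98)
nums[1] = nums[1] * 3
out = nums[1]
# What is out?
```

Trace:
`nums = [15, 11, 25, 11, 5]` → nums = [15, 11, 25, 11, 5]
`nums.append(98)` → nums = [15, 11, 25, 11, 5, 98]
`nums[1] = nums[1] * 3` → nums = [15, 33, 25, 11, 5, 98]
`out = nums[1]` → out = 33
So out = 33

Answer: 33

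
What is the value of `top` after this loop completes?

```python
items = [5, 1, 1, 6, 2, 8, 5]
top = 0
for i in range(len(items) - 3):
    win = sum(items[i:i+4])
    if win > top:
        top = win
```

Max sum of 4-element window in [5, 1, 1, 6, 2, 8, 5]
`top` takes the values: 0 → 13 → 17 → 21

Answer: 21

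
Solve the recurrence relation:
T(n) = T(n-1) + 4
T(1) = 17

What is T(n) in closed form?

Unrolling: T(n) = T(1) + 4·(n-1) = 17 + 4(n-1) = 4n + 13.

Answer: T(n) = 4n + 13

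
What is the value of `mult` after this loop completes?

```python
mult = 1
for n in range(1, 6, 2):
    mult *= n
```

Product of 1, 3, 5, ... up to 5
`mult` takes the values: 1 → 3 → 15

Answer: 15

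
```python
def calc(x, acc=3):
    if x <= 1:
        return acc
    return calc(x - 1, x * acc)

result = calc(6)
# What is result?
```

Accumulator trace (n, acc): (6, 3) -> (5, 18) -> (4, 90) -> (3, 360) -> (2, 1080) -> (1, 2160) -> return 2160

Answer: 2160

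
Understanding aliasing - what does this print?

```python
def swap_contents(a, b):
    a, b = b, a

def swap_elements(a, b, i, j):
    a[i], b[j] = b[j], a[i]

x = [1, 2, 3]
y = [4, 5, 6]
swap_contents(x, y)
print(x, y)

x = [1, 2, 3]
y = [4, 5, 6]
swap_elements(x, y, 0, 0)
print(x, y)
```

Key concept: parameter rebinding vs mutation.
Step by step:
`x = [1, 2, 3]` → x = [1, 2, 3]
`y = [4, 5, 6]` → y = [4, 5, 6]
`swap_contents(x, y)` → no visible change to tracked variables
`print(x, y)` → prints [1, 2, 3] [4, 5, 6]
`x = [1, 2, 3]` → x = [1, 2, 3]
`y = [4, 5, 6]` → y = [4, 5, 6]
`swap_elements(x, y, 0, 0)` → x = [4, 2, 3]; y = [1, 5, 6]
`print(x, y)` → prints [4, 2, 3] [1, 5, 6]

Answer:
[1, 2, 3] [4, 5, 6]
[4, 2, 3] [1, 5, 6]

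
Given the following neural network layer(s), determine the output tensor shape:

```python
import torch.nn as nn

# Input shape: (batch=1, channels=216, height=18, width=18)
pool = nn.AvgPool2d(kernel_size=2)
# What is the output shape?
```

Input: (1, 216, 18, 18) -> Output: (1, 216, 9, 9)

Answer: (1, 216, 9, 9)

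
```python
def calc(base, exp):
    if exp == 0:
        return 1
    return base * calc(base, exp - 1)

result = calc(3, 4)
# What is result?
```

calc(3, 4) = 3 * 3 * 3 * 3 = 81

Answer: 81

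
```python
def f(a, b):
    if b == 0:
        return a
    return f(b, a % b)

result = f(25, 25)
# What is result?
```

f(25, 25) -> f(25, 0) -> 25

Answer: 25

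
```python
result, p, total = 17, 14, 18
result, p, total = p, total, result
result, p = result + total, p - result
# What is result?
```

Trace:
`result, p, total = 17, 14, 18` → result = 17; p = 14; total = 18
`result, p, total = p, total, result` → result = 14; p = 18; total = 17
`result, p = result + total, p - result` → result = 31; p = 4
So result = 31

Answer: 31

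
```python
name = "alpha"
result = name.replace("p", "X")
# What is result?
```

Trace:
`name = "alpha"` → name = 'alpha'
`result = name.replace("p", "X")` → result = 'alXha'
So result = 'alXha'

Answer: 'alXha'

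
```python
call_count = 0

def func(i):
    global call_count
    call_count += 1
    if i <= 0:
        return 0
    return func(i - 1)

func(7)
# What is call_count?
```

Linear recursion stepping by 1: 8 calls from i=7 down to ≤0.

Answer: 8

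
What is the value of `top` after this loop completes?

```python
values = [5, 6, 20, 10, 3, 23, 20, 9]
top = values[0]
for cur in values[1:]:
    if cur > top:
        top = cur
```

Maximum of [5, 6, 20, 10, 3, 23, 20, 9]
`top` takes the values: 5 → 6 → 20 → 23

Answer: 23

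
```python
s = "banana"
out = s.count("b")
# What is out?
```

Trace:
`s = "banana"` → s = 'banana'
`out = s.count("b")` → out = 1
So out = 1

Answer: 1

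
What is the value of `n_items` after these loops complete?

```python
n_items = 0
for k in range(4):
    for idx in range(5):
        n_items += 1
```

4 * 5 = 20
`n_items` takes the values: 0 → 1 → 2 → 3 → 4 → 5 → 6 → 7 → 8 → 9 → 10 → 11 → 12 → 13 → 14 → 15 → 16 → 17 → 18 → 19 → 20

Answer: 20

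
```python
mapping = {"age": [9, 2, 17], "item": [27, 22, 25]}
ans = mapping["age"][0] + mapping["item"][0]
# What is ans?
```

Trace:
`mapping = {"age": [9, 2, 17], "item": [27, 22, 25]}` → mapping = {'age': [9, 2, 17], 'item': [27, 22, 25]}
`ans = mapping["age"][0] + mapping["item"][0]` → ans = 36
So ans = 36

Answer: 36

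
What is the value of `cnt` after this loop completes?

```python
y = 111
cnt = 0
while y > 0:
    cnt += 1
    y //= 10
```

Count digits by repeated division by 10
`cnt` takes the values: 0 → 1 → 2 → 3

Answer: 3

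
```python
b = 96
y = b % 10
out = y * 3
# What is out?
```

Trace:
`b = 96` → b = 96
`y = b % 10` → y = 6
`out = y * 3` → out = 18
So out = 18

Answer: 18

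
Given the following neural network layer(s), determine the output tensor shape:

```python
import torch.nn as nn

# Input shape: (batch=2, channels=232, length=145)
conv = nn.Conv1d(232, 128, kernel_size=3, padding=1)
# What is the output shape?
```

Input: (2, 232, 145) -> Output: (2, 128, 145)

Answer: (2, 128, 145)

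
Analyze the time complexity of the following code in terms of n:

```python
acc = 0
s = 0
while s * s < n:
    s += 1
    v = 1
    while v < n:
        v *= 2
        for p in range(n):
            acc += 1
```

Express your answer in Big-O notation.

Each loop level contributes: √n × log n × n. Multiplying the contributions gives O(n√n log n).

Answer: O(n√n log n)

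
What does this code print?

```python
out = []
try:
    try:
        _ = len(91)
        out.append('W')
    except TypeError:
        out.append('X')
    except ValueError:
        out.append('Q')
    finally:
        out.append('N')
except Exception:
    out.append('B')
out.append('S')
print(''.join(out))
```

Execution trace: 'X' (inner except TypeError) → 'N' (inner finally) → 'S' (after the try/except). Output: XNS

Answer: XNS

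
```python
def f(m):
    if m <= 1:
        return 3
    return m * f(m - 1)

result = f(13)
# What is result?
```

f(13) = 13 * 12 * 11 * 10 * 9 * 8 * 7 * 6 * 5 * 4 * 3 * 2 * 3 = 18681062400

Answer: 18681062400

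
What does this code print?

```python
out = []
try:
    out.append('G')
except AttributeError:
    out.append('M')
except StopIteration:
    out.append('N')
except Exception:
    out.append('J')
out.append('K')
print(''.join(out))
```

Execution trace: 'G' (try body, no exception) → 'K' (after the try/except). Output: GK

Answer: GK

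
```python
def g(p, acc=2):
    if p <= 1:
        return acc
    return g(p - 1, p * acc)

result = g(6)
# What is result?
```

Accumulator trace (n, acc): (6, 2) -> (5, 12) -> (4, 60) -> (3, 240) -> (2, 720) -> (1, 1440) -> return 1440

Answer: 1440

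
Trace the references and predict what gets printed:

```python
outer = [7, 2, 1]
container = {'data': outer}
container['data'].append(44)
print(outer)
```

Key concept: dict holds reference to list.
Step by step:
`outer = [7, 2, 1]` → outer = [7, 2, 1]
`container = {'data': outer}` → container = {'data': [7, 2, 1]}
`container['data'].append(44)` → outer = [7, 2, 1, 44]; container = {'data': [7, 2, 1, 44]}
`print(outer)` → prints [7, 2, 1, 44]

Answer: [7, 2, 1, 44]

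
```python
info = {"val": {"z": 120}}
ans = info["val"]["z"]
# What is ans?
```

Trace:
`info = {"val": {"z": 120}}` → info = {'val': {'z': 120}}
`ans = info["val"]["z"]` → ans = 120
So ans = 120

Answer: 120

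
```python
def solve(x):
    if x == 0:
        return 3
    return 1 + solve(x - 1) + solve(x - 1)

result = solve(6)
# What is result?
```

solve(x) = 1 + 2·solve(x-1), solve(0)=3. Closed form: (3+1)·2^6 - 1 = 255.

Answer: 255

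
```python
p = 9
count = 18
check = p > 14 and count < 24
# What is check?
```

Trace:
`p = 9` → p = 9
`count = 18` → count = 18
`check = p > 14 and count < 24` → check = False
So check = False

Answer: False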